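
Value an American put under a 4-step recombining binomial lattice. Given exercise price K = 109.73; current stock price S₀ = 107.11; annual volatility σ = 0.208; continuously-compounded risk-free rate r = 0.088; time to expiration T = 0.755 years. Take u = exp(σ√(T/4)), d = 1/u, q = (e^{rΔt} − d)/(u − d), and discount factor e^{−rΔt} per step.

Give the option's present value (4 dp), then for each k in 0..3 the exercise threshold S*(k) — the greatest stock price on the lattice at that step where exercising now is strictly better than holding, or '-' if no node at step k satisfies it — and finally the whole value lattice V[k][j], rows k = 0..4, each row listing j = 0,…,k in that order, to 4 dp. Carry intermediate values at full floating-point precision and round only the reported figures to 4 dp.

price = 6.5077
boundary = - 97.8553 89.4003 97.8553
tree:
6.5077
11.8747 2.6497
20.3297 5.6436 0.4687
28.0542 11.8747 1.1081 0.0000
35.1113 20.3297 2.6200 0.0000 0.0000

Δt=0.18875, u=1.09458, d=0.91360, q=0.56997, disc=e^(-rΔt)=0.98353
k=4 terminal: V=max(K-S,0) → 35.1113 20.3297 2.6200 0.0000 0.0000
k=3: j=0 S=81.6758 intr=28.0542 cont=26.2467 V=28.0542[EX]; j=1 S=97.8553 intr=11.8747 cont=10.0671 V=11.8747[EX]; j=2 S=117.2400 intr=0.0000 cont=1.1081 V=1.1081[hold]; j=3 S=140.4646 intr=0.0000 cont=0.0000 V=0.0000[hold]  S*(3)=97.8553
k=2: j=0 S=89.4003 intr=20.3297 cont=18.5222 V=20.3297[EX]; j=1 S=107.1100 intr=2.6200 cont=5.6436 V=5.6436[hold]; j=2 S=128.3279 intr=0.0000 cont=0.4687 V=0.4687[hold]  S*(2)=89.4003
k=1: j=0 S=97.8553 intr=11.8747 cont=11.7621 V=11.8747[EX]; j=1 S=117.2400 intr=0.0000 cont=2.6497 V=2.6497[hold]  S*(1)=97.8553
k=0: j=0 S=107.1100 intr=2.6200 cont=6.5077 V=6.5077[hold]  S*(0)=-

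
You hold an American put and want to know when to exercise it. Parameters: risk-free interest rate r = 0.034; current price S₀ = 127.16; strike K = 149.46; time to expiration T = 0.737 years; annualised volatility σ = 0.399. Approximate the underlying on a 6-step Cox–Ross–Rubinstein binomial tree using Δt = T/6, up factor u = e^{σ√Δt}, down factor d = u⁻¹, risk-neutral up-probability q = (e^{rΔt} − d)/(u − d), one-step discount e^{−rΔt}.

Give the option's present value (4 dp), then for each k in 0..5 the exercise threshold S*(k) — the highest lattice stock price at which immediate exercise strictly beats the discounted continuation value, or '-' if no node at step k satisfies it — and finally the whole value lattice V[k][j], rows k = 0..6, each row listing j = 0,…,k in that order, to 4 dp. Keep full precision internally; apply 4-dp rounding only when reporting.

price = 30.5900
boundary = - - 96.1362 83.5902 96.1362 110.5653
tree:
30.5900
41.1722 19.3932
53.3238 28.3675 9.8406
65.8698 39.8781 16.1457 3.0963
76.7785 53.3238 25.6603 5.9795 0.0000
86.2636 65.8698 38.8947 11.5474 0.0000 0.0000
94.5109 76.7785 53.3238 22.3000 0.0000 0.0000 0.0000

params: Δt=0.12283 u=1.15009 d=0.86950 q=0.48001 e^(-rΔt)=0.99583
t_6 payoffs: 94.5109 76.7785 53.3238 22.3000 0.0000 0.0000 0.0000
t_5: node(5,0) S=63.1964 payoff=86.2636 vs cont=85.6407 → 86.2636 [stop]  node(5,1) S=83.5902 payoff=65.8698 vs cont=65.2469 → 65.8698 [stop]  node(5,2) S=110.5653 payoff=38.8947 vs cont=38.2718 → 38.8947 [stop]  node(5,3) S=146.2454 payoff=3.2146 vs cont=11.5474 → 11.5474 [wait]  node(5,4) S=193.4397 payoff=0.0000 vs cont=0.0000 → 0.0000 [wait]  node(5,5) S=255.8639 payoff=0.0000 vs cont=0.0000 → 0.0000 [wait]  ⇒ S*(5)=110.5653
t_4: node(4,0) S=72.6815 payoff=76.7785 vs cont=76.1556 → 76.7785 [stop]  node(4,1) S=96.1362 payoff=53.3238 vs cont=52.7009 → 53.3238 [stop]  node(4,2) S=127.1600 payoff=22.3000 vs cont=25.6603 → 25.6603 [wait]  node(4,3) S=168.1953 payoff=0.0000 vs cont=5.9795 → 5.9795 [wait]  node(4,4) S=222.4730 payoff=0.0000 vs cont=0.0000 → 0.0000 [wait]  ⇒ S*(4)=96.1362
t_3: node(3,0) S=83.5902 payoff=65.8698 vs cont=65.2469 → 65.8698 [stop]  node(3,1) S=110.5653 payoff=38.8947 vs cont=39.8781 → 39.8781 [wait]  node(3,2) S=146.2454 payoff=3.2146 vs cont=16.1457 → 16.1457 [wait]  node(3,3) S=193.4397 payoff=0.0000 vs cont=3.0963 → 3.0963 [wait]  ⇒ S*(3)=83.5902
t_2: node(2,0) S=96.1362 payoff=53.3238 vs cont=53.1709 → 53.3238 [stop]  node(2,1) S=127.1600 payoff=22.3000 vs cont=28.3675 → 28.3675 [wait]  node(2,2) S=168.1953 payoff=0.0000 vs cont=9.8406 → 9.8406 [wait]  ⇒ S*(2)=96.1362
t_1: node(1,0) S=110.5653 payoff=38.8947 vs cont=41.1722 → 41.1722 [wait]  node(1,1) S=146.2454 payoff=3.2146 vs cont=19.3932 → 19.3932 [wait]  ⇒ S*(1)=-
t_0: node(0,0) S=127.1600 payoff=22.3000 vs cont=30.5900 → 30.5900 [wait]  ⇒ S*(0)=-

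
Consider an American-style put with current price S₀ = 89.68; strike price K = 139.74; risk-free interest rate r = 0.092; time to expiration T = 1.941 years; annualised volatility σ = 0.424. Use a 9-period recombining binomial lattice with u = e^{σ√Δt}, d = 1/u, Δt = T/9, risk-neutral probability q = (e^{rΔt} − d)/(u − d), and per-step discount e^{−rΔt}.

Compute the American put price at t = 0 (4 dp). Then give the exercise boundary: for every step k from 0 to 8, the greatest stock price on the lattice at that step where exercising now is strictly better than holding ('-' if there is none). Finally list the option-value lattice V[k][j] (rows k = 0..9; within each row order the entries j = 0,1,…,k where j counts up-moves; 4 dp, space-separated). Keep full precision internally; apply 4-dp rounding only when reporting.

Δt=0.21567  u=1.21763  d=0.82127  q=0.50149  discount=0.98035
step 9 (expiry): payoffs max(K−S,0) = 124.4973 117.1409 106.2341 90.0635 66.0886 30.5431 0.0000 0.0000 0.0000 0.0000
step 8: (k=8,j=0): S=18.5599, (K−S)⁺=121.1801, hold=118.4348 ⇒ V=121.1801 exercise | (k=8,j=1): S=27.5173, (K−S)⁺=112.2227, hold=109.4774 ⇒ V=112.2227 exercise | (k=8,j=2): S=40.7977, (K−S)⁺=98.9423, hold=96.1970 ⇒ V=98.9423 exercise | (k=8,j=3): S=60.4875, (K−S)⁺=79.2525, hold=76.5072 ⇒ V=79.2525 exercise | (k=8,j=4): S=89.6800, (K−S)⁺=50.0600, hold=47.3147 ⇒ V=50.0600 exercise | (k=8,j=5): S=132.9613, (K−S)⁺=6.7787, hold=14.9269 ⇒ V=14.9269 continue | (k=8,j=6): S=197.1311, (K−S)⁺=0.0000, hold=0.0000 ⇒ V=0.0000 continue | (k=8,j=7): S=292.2704, (K−S)⁺=0.0000, hold=0.0000 ⇒ V=0.0000 continue | (k=8,j=8): S=433.3259, (K−S)⁺=0.0000, hold=0.0000 ⇒ V=0.0000 continue  boundary S*=89.6800
step 7: (k=7,j=0): S=22.5991, (K−S)⁺=117.1409, hold=114.3956 ⇒ V=117.1409 exercise | (k=7,j=1): S=33.5059, (K−S)⁺=106.2341, hold=103.4888 ⇒ V=106.2341 exercise | (k=7,j=2): S=49.6765, (K−S)⁺=90.0635, hold=87.3182 ⇒ V=90.0635 exercise | (k=7,j=3): S=73.6514, (K−S)⁺=66.0886, hold=63.3433 ⇒ V=66.0886 exercise | (k=7,j=4): S=109.1969, (K−S)⁺=30.5431, hold=31.8037 ⇒ V=31.8037 continue | (k=7,j=5): S=161.8975, (K−S)⁺=0.0000, hold=7.2950 ⇒ V=7.2950 continue | (k=7,j=6): S=240.0325, (K−S)⁺=0.0000, hold=0.0000 ⇒ V=0.0000 continue | (k=7,j=7): S=355.8769, (K−S)⁺=0.0000, hold=0.0000 ⇒ V=0.0000 continue  boundary S*=73.6514
step 6: (k=6,j=0): S=27.5173, (K−S)⁺=112.2227, hold=109.4774 ⇒ V=112.2227 exercise | (k=6,j=1): S=40.7977, (K−S)⁺=98.9423, hold=96.1970 ⇒ V=98.9423 exercise | (k=6,j=2): S=60.4875, (K−S)⁺=79.2525, hold=76.5072 ⇒ V=79.2525 exercise | (k=6,j=3): S=89.6800, (K−S)⁺=50.0600, hold=47.9345 ⇒ V=50.0600 exercise | (k=6,j=4): S=132.9613, (K−S)⁺=6.7787, hold=19.1295 ⇒ V=19.1295 continue | (k=6,j=5): S=197.1311, (K−S)⁺=0.0000, hold=3.5652 ⇒ V=3.5652 continue | (k=6,j=6): S=292.2704, (K−S)⁺=0.0000, hold=0.0000 ⇒ V=0.0000 continue  boundary S*=89.6800
step 5: (k=5,j=0): S=33.5059, (K−S)⁺=106.2341, hold=103.4888 ⇒ V=106.2341 exercise | (k=5,j=1): S=49.6765, (K−S)⁺=90.0635, hold=87.3182 ⇒ V=90.0635 exercise | (k=5,j=2): S=73.6514, (K−S)⁺=66.0886, hold=63.3433 ⇒ V=66.0886 exercise | (k=5,j=3): S=109.1969, (K−S)⁺=30.5431, hold=33.8699 ⇒ V=33.8699 continue | (k=5,j=4): S=161.8975, (K−S)⁺=0.0000, hold=11.1016 ⇒ V=11.1016 continue | (k=5,j=5): S=240.0325, (K−S)⁺=0.0000, hold=1.7424 ⇒ V=1.7424 continue  boundary S*=73.6514
step 4: (k=4,j=0): S=40.7977, (K−S)⁺=98.9423, hold=96.1970 ⇒ V=98.9423 exercise | (k=4,j=1): S=60.4875, (K−S)⁺=79.2525, hold=76.5072 ⇒ V=79.2525 exercise | (k=4,j=2): S=89.6800, (K−S)⁺=50.0600, hold=48.9503 ⇒ V=50.0600 exercise | (k=4,j=3): S=132.9613, (K−S)⁺=6.7787, hold=22.0107 ⇒ V=22.0107 continue | (k=4,j=4): S=197.1311, (K−S)⁺=0.0000, hold=6.2822 ⇒ V=6.2822 continue  boundary S*=89.6800
step 3: (k=3,j=0): S=49.6765, (K−S)⁺=90.0635, hold=87.3182 ⇒ V=90.0635 exercise | (k=3,j=1): S=73.6514, (K−S)⁺=66.0886, hold=63.3433 ⇒ V=66.0886 exercise | (k=3,j=2): S=109.1969, (K−S)⁺=30.5431, hold=35.2864 ⇒ V=35.2864 continue | (k=3,j=3): S=161.8975, (K−S)⁺=0.0000, hold=13.8455 ⇒ V=13.8455 continue  boundary S*=73.6514
step 2: (k=2,j=0): S=60.4875, (K−S)⁺=79.2525, hold=76.5072 ⇒ V=79.2525 exercise | (k=2,j=1): S=89.6800, (K−S)⁺=50.0600, hold=49.6467 ⇒ V=50.0600 exercise | (k=2,j=2): S=132.9613, (K−S)⁺=6.7787, hold=24.0520 ⇒ V=24.0520 continue  boundary S*=89.6800
step 1: (k=1,j=0): S=73.6514, (K−S)⁺=66.0886, hold=63.3433 ⇒ V=66.0886 exercise | (k=1,j=1): S=109.1969, (K−S)⁺=30.5431, hold=36.2900 ⇒ V=36.2900 continue  boundary S*=73.6514
step 0: (k=0,j=0): S=89.6800, (K−S)⁺=50.0600, hold=50.1401 ⇒ V=50.1401 continue  boundary S*=-

price = 50.1401
boundary = - 73.6514 89.6800 73.6514 89.6800 73.6514 89.6800 73.6514 89.6800
tree:
50.1401
66.0886 36.2900
79.2525 50.0600 24.0520
90.0635 66.0886 35.2864 13.8455
98.9423 79.2525 50.0600 22.0107 6.2822
106.2341 90.0635 66.0886 33.8699 11.1016 1.7424
112.2227 98.9423 79.2525 50.0600 19.1295 3.5652 0.0000
117.1409 106.2341 90.0635 66.0886 31.8037 7.2950 0.0000 0.0000
121.1801 112.2227 98.9423 79.2525 50.0600 14.9269 0.0000 0.0000 0.0000
124.4973 117.1409 106.2341 90.0635 66.0886 30.5431 0.0000 0.0000 0.0000 0.0000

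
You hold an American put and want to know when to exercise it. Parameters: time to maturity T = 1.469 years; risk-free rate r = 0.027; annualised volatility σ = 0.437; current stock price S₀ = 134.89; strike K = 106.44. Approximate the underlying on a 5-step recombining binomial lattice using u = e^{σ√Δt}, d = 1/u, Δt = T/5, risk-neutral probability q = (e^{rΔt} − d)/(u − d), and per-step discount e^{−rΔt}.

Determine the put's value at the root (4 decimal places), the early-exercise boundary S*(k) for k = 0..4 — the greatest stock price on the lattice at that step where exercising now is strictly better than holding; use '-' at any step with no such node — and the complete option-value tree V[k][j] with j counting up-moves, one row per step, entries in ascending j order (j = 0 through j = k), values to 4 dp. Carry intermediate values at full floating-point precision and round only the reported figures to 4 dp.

price = 11.0163
boundary = - - - 66.2777 83.9921
tree:
11.0163
17.5258 3.4956
27.0915 6.4975 0.0000
40.1623 12.0770 0.0000 0.0000
54.1406 22.4479 0.0000 0.0000 0.0000
65.1708 40.1623 0.0000 0.0000 0.0000 0.0000

Δt=0.29380  u=1.26727  d=0.78910  q=0.45771  discount=0.99210
step 5 (expiry): payoffs max(K−S,0) = 65.1708 40.1623 0.0000 0.0000 0.0000 0.0000
step 4: (k=4,j=0): S=52.2994, (K−S)⁺=54.1406, hold=53.2996 ⇒ V=54.1406 exercise | (k=4,j=1): S=83.9921, (K−S)⁺=22.4479, hold=21.6074 ⇒ V=22.4479 exercise | (k=4,j=2): S=134.8900, (K−S)⁺=0.0000, hold=0.0000 ⇒ V=0.0000 continue | (k=4,j=3): S=216.6313, (K−S)⁺=0.0000, hold=0.0000 ⇒ V=0.0000 continue | (k=4,j=4): S=347.9065, (K−S)⁺=0.0000, hold=0.0000 ⇒ V=0.0000 continue  boundary S*=83.9921
step 3: (k=3,j=0): S=66.2777, (K−S)⁺=40.1623, hold=39.3213 ⇒ V=40.1623 exercise | (k=3,j=1): S=106.4410, (K−S)⁺=0.0000, hold=12.0770 ⇒ V=12.0770 continue | (k=3,j=2): S=170.9427, (K−S)⁺=0.0000, hold=0.0000 ⇒ V=0.0000 continue | (k=3,j=3): S=274.5313, (K−S)⁺=0.0000, hold=0.0000 ⇒ V=0.0000 continue  boundary S*=66.2777
step 2: (k=2,j=0): S=83.9921, (K−S)⁺=22.4479, hold=27.0915 ⇒ V=27.0915 continue | (k=2,j=1): S=134.8900, (K−S)⁺=0.0000, hold=6.4975 ⇒ V=6.4975 continue | (k=2,j=2): S=216.6313, (K−S)⁺=0.0000, hold=0.0000 ⇒ V=0.0000 continue  boundary S*=-
step 1: (k=1,j=0): S=106.4410, (K−S)⁺=0.0000, hold=17.5258 ⇒ V=17.5258 continue | (k=1,j=1): S=170.9427, (K−S)⁺=0.0000, hold=3.4956 ⇒ V=3.4956 continue  boundary S*=-
step 0: (k=0,j=0): S=134.8900, (K−S)⁺=0.0000, hold=11.0163 ⇒ V=11.0163 continue  boundary S*=-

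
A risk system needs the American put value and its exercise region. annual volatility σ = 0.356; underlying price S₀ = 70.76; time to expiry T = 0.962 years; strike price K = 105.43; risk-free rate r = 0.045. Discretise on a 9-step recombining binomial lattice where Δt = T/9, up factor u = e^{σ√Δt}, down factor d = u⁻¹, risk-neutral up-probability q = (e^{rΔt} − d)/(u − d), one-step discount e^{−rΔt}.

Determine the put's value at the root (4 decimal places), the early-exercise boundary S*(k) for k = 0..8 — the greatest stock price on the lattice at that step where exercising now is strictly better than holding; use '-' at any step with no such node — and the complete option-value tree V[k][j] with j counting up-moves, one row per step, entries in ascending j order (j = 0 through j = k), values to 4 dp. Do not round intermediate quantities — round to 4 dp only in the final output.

price = 34.8494
boundary = - 62.9854 70.7600 62.9854 70.7600 62.9854 70.7600 79.4942 89.3065
tree:
34.8494
42.4446 27.3365
49.3649 34.6700 20.0205
55.5249 42.4446 26.8114 13.1938
61.0081 49.3649 34.6700 18.9473 7.3731
65.8888 55.5249 42.4446 26.2165 11.6157 3.0579
70.2333 61.0081 49.3649 34.6700 17.7313 5.4050 0.6606
74.1004 65.8888 55.5249 42.4446 25.9358 9.4203 1.3056 0.0000
77.5427 70.2333 61.0081 49.3649 34.6700 16.1235 2.5804 0.0000 0.0000
80.6067 74.1004 65.8888 55.5249 42.4446 25.9358 5.1000 0.0000 0.0000 0.0000

Δt=0.10689  u=1.12343  d=0.89013  q=0.49160  discount=0.99520
step 9 (expiry): payoffs max(K−S,0) = 80.6067 74.1004 65.8888 55.5249 42.4446 25.9358 5.1000 0.0000 0.0000 0.0000
step 8: (k=8,j=0): S=27.8873, (K−S)⁺=77.5427, hold=77.0368 ⇒ V=77.5427 exercise | (k=8,j=1): S=35.1967, (K−S)⁺=70.2333, hold=69.7274 ⇒ V=70.2333 exercise | (k=8,j=2): S=44.4219, (K−S)⁺=61.0081, hold=60.5022 ⇒ V=61.0081 exercise | (k=8,j=3): S=56.0651, (K−S)⁺=49.3649, hold=48.8590 ⇒ V=49.3649 exercise | (k=8,j=4): S=70.7600, (K−S)⁺=34.6700, hold=34.1641 ⇒ V=34.6700 exercise | (k=8,j=5): S=89.3065, (K−S)⁺=16.1235, hold=15.6176 ⇒ V=16.1235 exercise | (k=8,j=6): S=112.7141, (K−S)⁺=0.0000, hold=2.5804 ⇒ V=2.5804 continue | (k=8,j=7): S=142.2569, (K−S)⁺=0.0000, hold=0.0000 ⇒ V=0.0000 continue | (k=8,j=8): S=179.5431, (K−S)⁺=0.0000, hold=0.0000 ⇒ V=0.0000 continue  boundary S*=89.3065
step 7: (k=7,j=0): S=31.3296, (K−S)⁺=74.1004, hold=73.5945 ⇒ V=74.1004 exercise | (k=7,j=1): S=39.5412, (K−S)⁺=65.8888, hold=65.3829 ⇒ V=65.8888 exercise | (k=7,j=2): S=49.9051, (K−S)⁺=55.5249, hold=55.0190 ⇒ V=55.5249 exercise | (k=7,j=3): S=62.9854, (K−S)⁺=42.4446, hold=41.9387 ⇒ V=42.4446 exercise | (k=7,j=4): S=79.4942, (K−S)⁺=25.9358, hold=25.4299 ⇒ V=25.9358 exercise | (k=7,j=5): S=100.3300, (K−S)⁺=5.1000, hold=9.4203 ⇒ V=9.4203 continue | (k=7,j=6): S=126.6269, (K−S)⁺=0.0000, hold=1.3056 ⇒ V=1.3056 continue | (k=7,j=7): S=159.8163, (K−S)⁺=0.0000, hold=0.0000 ⇒ V=0.0000 continue  boundary S*=79.4942
step 6: (k=6,j=0): S=35.1967, (K−S)⁺=70.2333, hold=69.7274 ⇒ V=70.2333 exercise | (k=6,j=1): S=44.4219, (K−S)⁺=61.0081, hold=60.5022 ⇒ V=61.0081 exercise | (k=6,j=2): S=56.0651, (K−S)⁺=49.3649, hold=48.8590 ⇒ V=49.3649 exercise | (k=6,j=3): S=70.7600, (K−S)⁺=34.6700, hold=34.1641 ⇒ V=34.6700 exercise | (k=6,j=4): S=89.3065, (K−S)⁺=16.1235, hold=17.7313 ⇒ V=17.7313 continue | (k=6,j=5): S=112.7141, (K−S)⁺=0.0000, hold=5.4050 ⇒ V=5.4050 continue | (k=6,j=6): S=142.2569, (K−S)⁺=0.0000, hold=0.6606 ⇒ V=0.6606 continue  boundary S*=70.7600
step 5: (k=5,j=0): S=39.5412, (K−S)⁺=65.8888, hold=65.3829 ⇒ V=65.8888 exercise | (k=5,j=1): S=49.9051, (K−S)⁺=55.5249, hold=55.0190 ⇒ V=55.5249 exercise | (k=5,j=2): S=62.9854, (K−S)⁺=42.4446, hold=41.9387 ⇒ V=42.4446 exercise | (k=5,j=3): S=79.4942, (K−S)⁺=25.9358, hold=26.2165 ⇒ V=26.2165 continue | (k=5,j=4): S=100.3300, (K−S)⁺=5.1000, hold=11.6157 ⇒ V=11.6157 continue | (k=5,j=5): S=126.6269, (K−S)⁺=0.0000, hold=3.0579 ⇒ V=3.0579 continue  boundary S*=62.9854
step 4: (k=4,j=0): S=44.4219, (K−S)⁺=61.0081, hold=60.5022 ⇒ V=61.0081 exercise | (k=4,j=1): S=56.0651, (K−S)⁺=49.3649, hold=48.8590 ⇒ V=49.3649 exercise | (k=4,j=2): S=70.7600, (K−S)⁺=34.6700, hold=34.3014 ⇒ V=34.6700 exercise | (k=4,j=3): S=89.3065, (K−S)⁺=16.1235, hold=18.9473 ⇒ V=18.9473 continue | (k=4,j=4): S=112.7141, (K−S)⁺=0.0000, hold=7.3731 ⇒ V=7.3731 continue  boundary S*=70.7600
step 3: (k=3,j=0): S=49.9051, (K−S)⁺=55.5249, hold=55.0190 ⇒ V=55.5249 exercise | (k=3,j=1): S=62.9854, (K−S)⁺=42.4446, hold=41.9387 ⇒ V=42.4446 exercise | (k=3,j=2): S=79.4942, (K−S)⁺=25.9358, hold=26.8114 ⇒ V=26.8114 continue | (k=3,j=3): S=100.3300, (K−S)⁺=5.1000, hold=13.1938 ⇒ V=13.1938 continue  boundary S*=62.9854
step 2: (k=2,j=0): S=56.0651, (K−S)⁺=49.3649, hold=48.8590 ⇒ V=49.3649 exercise | (k=2,j=1): S=70.7600, (K−S)⁺=34.6700, hold=34.5925 ⇒ V=34.6700 exercise | (k=2,j=2): S=89.3065, (K−S)⁺=16.1235, hold=20.0205 ⇒ V=20.0205 continue  boundary S*=70.7600
step 1: (k=1,j=0): S=62.9854, (K−S)⁺=42.4446, hold=41.9387 ⇒ V=42.4446 exercise | (k=1,j=1): S=79.4942, (K−S)⁺=25.9358, hold=27.3365 ⇒ V=27.3365 continue  boundary S*=62.9854
step 0: (k=0,j=0): S=70.7600, (K−S)⁺=34.6700, hold=34.8494 ⇒ V=34.8494 continue  boundary S*=-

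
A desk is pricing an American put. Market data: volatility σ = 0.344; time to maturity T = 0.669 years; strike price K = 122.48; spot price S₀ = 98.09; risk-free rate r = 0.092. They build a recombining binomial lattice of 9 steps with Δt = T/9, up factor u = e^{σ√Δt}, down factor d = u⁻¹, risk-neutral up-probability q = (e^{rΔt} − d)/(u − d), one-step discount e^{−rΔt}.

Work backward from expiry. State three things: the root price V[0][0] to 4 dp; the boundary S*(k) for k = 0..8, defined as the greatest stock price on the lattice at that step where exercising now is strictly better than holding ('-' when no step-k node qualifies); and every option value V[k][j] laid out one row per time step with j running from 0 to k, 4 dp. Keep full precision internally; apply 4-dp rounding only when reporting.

Δt=0.07433  u=1.09833  d=0.91048  q=0.51310  discount=0.99318
step 9 (expiry): payoffs max(K−S,0) = 80.3067 71.6053 61.1087 48.4464 33.1715 14.7450 0.0000 0.0000 0.0000 0.0000
step 8: (k=8,j=0): S=46.3201, (K−S)⁺=76.1599, hold=75.3251 ⇒ V=76.1599 exercise | (k=8,j=1): S=55.8770, (K−S)⁺=66.6030, hold=65.7682 ⇒ V=66.6030 exercise | (k=8,j=2): S=67.4058, (K−S)⁺=55.0742, hold=54.2395 ⇒ V=55.0742 exercise | (k=8,j=3): S=81.3132, (K−S)⁺=41.1668, hold=40.3321 ⇒ V=41.1668 exercise | (k=8,j=4): S=98.0900, (K−S)⁺=24.3900, hold=23.5553 ⇒ V=24.3900 exercise | (k=8,j=5): S=118.3283, (K−S)⁺=4.1517, hold=7.1304 ⇒ V=7.1304 continue | (k=8,j=6): S=142.7422, (K−S)⁺=0.0000, hold=0.0000 ⇒ V=0.0000 continue | (k=8,j=7): S=172.1932, (K−S)⁺=0.0000, hold=0.0000 ⇒ V=0.0000 continue | (k=8,j=8): S=207.7207, (K−S)⁺=0.0000, hold=0.0000 ⇒ V=0.0000 continue  boundary S*=98.0900
step 7: (k=7,j=0): S=50.8747, (K−S)⁺=71.6053, hold=70.7706 ⇒ V=71.6053 exercise | (k=7,j=1): S=61.3713, (K−S)⁺=61.1087, hold=60.2740 ⇒ V=61.1087 exercise | (k=7,j=2): S=74.0336, (K−S)⁺=48.4464, hold=47.6116 ⇒ V=48.4464 exercise | (k=7,j=3): S=89.3085, (K−S)⁺=33.1715, hold=32.3367 ⇒ V=33.1715 exercise | (k=7,j=4): S=107.7350, (K−S)⁺=14.7450, hold=15.4283 ⇒ V=15.4283 continue | (k=7,j=5): S=129.9632, (K−S)⁺=0.0000, hold=3.4482 ⇒ V=3.4482 continue | (k=7,j=6): S=156.7777, (K−S)⁺=0.0000, hold=0.0000 ⇒ V=0.0000 continue | (k=7,j=7): S=189.1246, (K−S)⁺=0.0000, hold=0.0000 ⇒ V=0.0000 continue  boundary S*=89.3085
step 6: (k=6,j=0): S=55.8770, (K−S)⁺=66.6030, hold=65.7682 ⇒ V=66.6030 exercise | (k=6,j=1): S=67.4058, (K−S)⁺=55.0742, hold=54.2395 ⇒ V=55.0742 exercise | (k=6,j=2): S=81.3132, (K−S)⁺=41.1668, hold=40.3321 ⇒ V=41.1668 exercise | (k=6,j=3): S=98.0900, (K−S)⁺=24.3900, hold=23.9034 ⇒ V=24.3900 exercise | (k=6,j=4): S=118.3283, (K−S)⁺=4.1517, hold=9.2180 ⇒ V=9.2180 continue | (k=6,j=5): S=142.7422, (K−S)⁺=0.0000, hold=1.6675 ⇒ V=1.6675 continue | (k=6,j=6): S=172.1932, (K−S)⁺=0.0000, hold=0.0000 ⇒ V=0.0000 continue  boundary S*=98.0900
step 5: (k=5,j=0): S=61.3713, (K−S)⁺=61.1087, hold=60.2740 ⇒ V=61.1087 exercise | (k=5,j=1): S=74.0336, (K−S)⁺=48.4464, hold=47.6116 ⇒ V=48.4464 exercise | (k=5,j=2): S=89.3085, (K−S)⁺=33.1715, hold=32.3367 ⇒ V=33.1715 exercise | (k=5,j=3): S=107.7350, (K−S)⁺=14.7450, hold=16.4921 ⇒ V=16.4921 continue | (k=5,j=4): S=129.9632, (K−S)⁺=0.0000, hold=5.3074 ⇒ V=5.3074 continue | (k=5,j=5): S=156.7777, (K−S)⁺=0.0000, hold=0.8064 ⇒ V=0.8064 continue  boundary S*=89.3085
step 4: (k=4,j=0): S=67.4058, (K−S)⁺=55.0742, hold=54.2395 ⇒ V=55.0742 exercise | (k=4,j=1): S=81.3132, (K−S)⁺=41.1668, hold=40.3321 ⇒ V=41.1668 exercise | (k=4,j=2): S=98.0900, (K−S)⁺=24.3900, hold=24.4456 ⇒ V=24.4456 continue | (k=4,j=3): S=118.3283, (K−S)⁺=4.1517, hold=10.6800 ⇒ V=10.6800 continue | (k=4,j=4): S=142.7422, (K−S)⁺=0.0000, hold=2.9775 ⇒ V=2.9775 continue  boundary S*=81.3132
step 3: (k=3,j=0): S=74.0336, (K−S)⁺=48.4464, hold=47.6116 ⇒ V=48.4464 exercise | (k=3,j=1): S=89.3085, (K−S)⁺=33.1715, hold=32.3651 ⇒ V=33.1715 exercise | (k=3,j=2): S=107.7350, (K−S)⁺=14.7450, hold=17.2640 ⇒ V=17.2640 continue | (k=3,j=3): S=129.9632, (K−S)⁺=0.0000, hold=6.6820 ⇒ V=6.6820 continue  boundary S*=89.3085
step 2: (k=2,j=0): S=81.3132, (K−S)⁺=41.1668, hold=40.3321 ⇒ V=41.1668 exercise | (k=2,j=1): S=98.0900, (K−S)⁺=24.3900, hold=24.8389 ⇒ V=24.8389 continue | (k=2,j=2): S=118.3283, (K−S)⁺=4.1517, hold=11.7537 ⇒ V=11.7537 continue  boundary S*=81.3132
step 1: (k=1,j=0): S=89.3085, (K−S)⁺=33.1715, hold=32.5655 ⇒ V=33.1715 exercise | (k=1,j=1): S=107.7350, (K−S)⁺=14.7450, hold=18.0014 ⇒ V=18.0014 continue  boundary S*=89.3085
step 0: (k=0,j=0): S=98.0900, (K−S)⁺=24.3900, hold=25.2147 ⇒ V=25.2147 continue  boundary S*=-

price = 25.2147
boundary = - 89.3085 81.3132 89.3085 81.3132 89.3085 98.0900 89.3085 98.0900
tree:
25.2147
33.1715 18.0014
41.1668 24.8389 11.7537
48.4464 33.1715 17.2640 6.6820
55.0742 41.1668 24.4456 10.6800 2.9775
61.1087 48.4464 33.1715 16.4921 5.3074 0.8064
66.6030 55.0742 41.1668 24.3900 9.2180 1.6675 0.0000
71.6053 61.1087 48.4464 33.1715 15.4283 3.4482 0.0000 0.0000
76.1599 66.6030 55.0742 41.1668 24.3900 7.1304 0.0000 0.0000 0.0000
80.3067 71.6053 61.1087 48.4464 33.1715 14.7450 0.0000 0.0000 0.0000 0.0000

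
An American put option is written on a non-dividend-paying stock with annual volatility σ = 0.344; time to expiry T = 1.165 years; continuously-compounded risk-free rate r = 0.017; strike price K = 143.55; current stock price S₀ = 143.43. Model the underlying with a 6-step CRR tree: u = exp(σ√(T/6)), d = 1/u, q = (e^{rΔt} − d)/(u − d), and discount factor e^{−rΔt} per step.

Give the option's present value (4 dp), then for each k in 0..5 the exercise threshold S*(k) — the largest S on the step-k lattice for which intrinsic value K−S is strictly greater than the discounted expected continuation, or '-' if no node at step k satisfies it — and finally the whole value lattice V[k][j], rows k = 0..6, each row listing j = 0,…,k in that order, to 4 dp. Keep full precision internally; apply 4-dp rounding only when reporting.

Δt=0.19417  u=1.16367  d=0.85935  q=0.47304  discount=0.99670
step 6 (expiry): payoffs max(K−S,0) = 85.7864 65.3303 37.6300 0.1200 0.0000 0.0000 0.0000
step 5: (k=5,j=0): S=67.2180, (K−S)⁺=76.3320, hold=75.8590 ⇒ V=76.3320 exercise | (k=5,j=1): S=91.0222, (K−S)⁺=52.5278, hold=52.0548 ⇒ V=52.5278 exercise | (k=5,j=2): S=123.2563, (K−S)⁺=20.2937, hold=19.8207 ⇒ V=20.2937 exercise | (k=5,j=3): S=166.9056, (K−S)⁺=0.0000, hold=0.0630 ⇒ V=0.0630 continue | (k=5,j=4): S=226.0127, (K−S)⁺=0.0000, hold=0.0000 ⇒ V=0.0000 continue | (k=5,j=5): S=306.0516, (K−S)⁺=0.0000, hold=0.0000 ⇒ V=0.0000 continue  boundary S*=123.2563
step 4: (k=4,j=0): S=78.2197, (K−S)⁺=65.3303, hold=64.8572 ⇒ V=65.3303 exercise | (k=4,j=1): S=105.9200, (K−S)⁺=37.6300, hold=37.1569 ⇒ V=37.6300 exercise | (k=4,j=2): S=143.4300, (K−S)⁺=0.1200, hold=10.6884 ⇒ V=10.6884 continue | (k=4,j=3): S=194.2236, (K−S)⁺=0.0000, hold=0.0331 ⇒ V=0.0331 continue | (k=4,j=4): S=263.0049, (K−S)⁺=0.0000, hold=0.0000 ⇒ V=0.0000 continue  boundary S*=105.9200
step 3: (k=3,j=0): S=91.0222, (K−S)⁺=52.5278, hold=52.0548 ⇒ V=52.5278 exercise | (k=3,j=1): S=123.2563, (K−S)⁺=20.2937, hold=24.8035 ⇒ V=24.8035 continue | (k=3,j=2): S=166.9056, (K−S)⁺=0.0000, hold=5.6294 ⇒ V=5.6294 continue | (k=3,j=3): S=226.0127, (K−S)⁺=0.0000, hold=0.0174 ⇒ V=0.0174 continue  boundary S*=91.0222
step 2: (k=2,j=0): S=105.9200, (K−S)⁺=37.6300, hold=39.2832 ⇒ V=39.2832 continue | (k=2,j=1): S=143.4300, (K−S)⁺=0.1200, hold=15.6815 ⇒ V=15.6815 continue | (k=2,j=2): S=194.2236, (K−S)⁺=0.0000, hold=2.9649 ⇒ V=2.9649 continue  boundary S*=-
step 1: (k=1,j=0): S=123.2563, (K−S)⁺=20.2937, hold=28.0260 ⇒ V=28.0260 continue | (k=1,j=1): S=166.9056, (K−S)⁺=0.0000, hold=9.6342 ⇒ V=9.6342 continue  boundary S*=-
step 0: (k=0,j=0): S=143.4300, (K−S)⁺=0.1200, hold=19.2622 ⇒ V=19.2622 continue  boundary S*=-

price = 19.2622
boundary = - - - 91.0222 105.9200 123.2563
tree:
19.2622
28.0260 9.6342
39.2832 15.6815 2.9649
52.5278 24.8035 5.6294 0.0174
65.3303 37.6300 10.6884 0.0331 0.0000
76.3320 52.5278 20.2937 0.0630 0.0000 0.0000
85.7864 65.3303 37.6300 0.1200 0.0000 0.0000 0.0000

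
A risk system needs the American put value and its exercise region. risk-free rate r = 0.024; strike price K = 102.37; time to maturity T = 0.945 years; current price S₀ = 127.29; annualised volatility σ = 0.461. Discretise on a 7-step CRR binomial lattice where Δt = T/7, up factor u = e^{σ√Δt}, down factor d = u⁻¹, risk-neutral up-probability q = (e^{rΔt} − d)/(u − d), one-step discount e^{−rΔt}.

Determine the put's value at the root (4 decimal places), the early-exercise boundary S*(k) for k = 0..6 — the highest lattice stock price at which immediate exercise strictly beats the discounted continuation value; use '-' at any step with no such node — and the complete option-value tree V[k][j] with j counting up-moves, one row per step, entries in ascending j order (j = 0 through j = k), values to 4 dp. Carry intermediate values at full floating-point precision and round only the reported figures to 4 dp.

params: Δt=0.13500 u=1.18457 d=0.84419 q=0.46729 e^(-rΔt)=0.99677
t_7 payoffs: 63.4778 47.7960 25.7911 0.0000 0.0000 0.0000 0.0000 0.0000
t_6: node(6,0) S=46.0706 payoff=56.2994 vs cont=55.9683 → 56.2994 [stop]  node(6,1) S=64.6468 payoff=37.7232 vs cont=37.3920 → 37.7232 [stop]  node(6,2) S=90.7133 payoff=11.6567 vs cont=13.6948 → 13.6948 [wait]  node(6,3) S=127.2900 payoff=0.0000 vs cont=0.0000 → 0.0000 [wait]  node(6,4) S=178.6150 payoff=0.0000 vs cont=0.0000 → 0.0000 [wait]  node(6,5) S=250.6348 payoff=0.0000 vs cont=0.0000 → 0.0000 [wait]  node(6,6) S=351.6939 payoff=0.0000 vs cont=0.0000 → 0.0000 [wait]  ⇒ S*(6)=64.6468
t_5: node(5,0) S=54.5740 payoff=47.7960 vs cont=47.4649 → 47.7960 [stop]  node(5,1) S=76.5789 payoff=25.7911 vs cont=26.4092 → 26.4092 [wait]  node(5,2) S=107.4565 payoff=0.0000 vs cont=7.2717 → 7.2717 [wait]  node(5,3) S=150.7843 payoff=0.0000 vs cont=0.0000 → 0.0000 [wait]  node(5,4) S=211.5824 payoff=0.0000 vs cont=0.0000 → 0.0000 [wait]  node(5,5) S=296.8951 payoff=0.0000 vs cont=0.0000 → 0.0000 [wait]  ⇒ S*(5)=54.5740
t_4: node(4,0) S=64.6468 payoff=37.7232 vs cont=37.6799 → 37.7232 [stop]  node(4,1) S=90.7133 payoff=11.6567 vs cont=17.4100 → 17.4100 [wait]  node(4,2) S=127.2900 payoff=0.0000 vs cont=3.8612 → 3.8612 [wait]  node(4,3) S=178.6150 payoff=0.0000 vs cont=0.0000 → 0.0000 [wait]  node(4,4) S=250.6348 payoff=0.0000 vs cont=0.0000 → 0.0000 [wait]  ⇒ S*(4)=64.6468
t_3: node(3,0) S=76.5789 payoff=25.7911 vs cont=28.1397 → 28.1397 [wait]  node(3,1) S=107.4565 payoff=0.0000 vs cont=11.0430 → 11.0430 [wait]  node(3,2) S=150.7843 payoff=0.0000 vs cont=2.0503 → 2.0503 [wait]  node(3,3) S=211.5824 payoff=0.0000 vs cont=0.0000 → 0.0000 [wait]  ⇒ S*(3)=-
t_2: node(2,0) S=90.7133 payoff=11.6567 vs cont=20.0854 → 20.0854 [wait]  node(2,1) S=127.2900 payoff=0.0000 vs cont=6.8186 → 6.8186 [wait]  node(2,2) S=178.6150 payoff=0.0000 vs cont=1.0887 → 1.0887 [wait]  ⇒ S*(2)=-
t_1: node(1,0) S=107.4565 payoff=0.0000 vs cont=13.8411 → 13.8411 [wait]  node(1,1) S=150.7843 payoff=0.0000 vs cont=4.1277 → 4.1277 [wait]  ⇒ S*(1)=-
t_0: node(0,0) S=127.2900 payoff=0.0000 vs cont=9.2720 → 9.2720 [wait]  ⇒ S*(0)=-

price = 9.2720
boundary = - - - - 64.6468 54.5740 64.6468
tree:
9.2720
13.8411 4.1277
20.0854 6.8186 1.0887
28.1397 11.0430 2.0503 0.0000
37.7232 17.4100 3.8612 0.0000 0.0000
47.7960 26.4092 7.2717 0.0000 0.0000 0.0000
56.2994 37.7232 13.6948 0.0000 0.0000 0.0000 0.0000
63.4778 47.7960 25.7911 0.0000 0.0000 0.0000 0.0000 0.0000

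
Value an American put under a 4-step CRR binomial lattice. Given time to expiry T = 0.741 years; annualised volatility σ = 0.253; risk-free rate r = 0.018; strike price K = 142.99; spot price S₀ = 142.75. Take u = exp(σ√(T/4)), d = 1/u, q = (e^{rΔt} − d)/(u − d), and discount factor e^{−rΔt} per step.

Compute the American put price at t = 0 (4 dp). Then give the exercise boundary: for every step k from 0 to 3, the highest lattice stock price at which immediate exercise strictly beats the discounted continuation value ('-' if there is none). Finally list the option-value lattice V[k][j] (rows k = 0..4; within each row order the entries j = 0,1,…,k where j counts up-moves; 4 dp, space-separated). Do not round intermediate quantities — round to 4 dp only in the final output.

params: Δt=0.18525 u=1.11504 d=0.89683 q=0.48811 e^(-rΔt)=0.99667
t_4 payoffs: 50.6458 28.1765 0.2400 0.0000 0.0000
t_3: node(3,0) S=102.9678 payoff=40.0222 vs cont=39.5462 → 40.0222 [stop]  node(3,1) S=128.0220 payoff=14.9680 vs cont=14.4920 → 14.9680 [stop]  node(3,2) S=159.1724 payoff=0.0000 vs cont=0.1224 → 0.1224 [wait]  node(3,3) S=197.9023 payoff=0.0000 vs cont=0.0000 → 0.0000 [wait]  ⇒ S*(3)=128.0220
t_2: node(2,0) S=114.8135 payoff=28.1765 vs cont=27.7005 → 28.1765 [stop]  node(2,1) S=142.7500 payoff=0.2400 vs cont=7.6960 → 7.6960 [wait]  node(2,2) S=177.4840 payoff=0.0000 vs cont=0.0625 → 0.0625 [wait]  ⇒ S*(2)=114.8135
t_1: node(1,0) S=128.0220 payoff=14.9680 vs cont=18.1193 → 18.1193 [wait]  node(1,1) S=159.1724 payoff=0.0000 vs cont=3.9568 → 3.9568 [wait]  ⇒ S*(1)=-
t_0: node(0,0) S=142.7500 payoff=0.2400 vs cont=11.1691 → 11.1691 [wait]  ⇒ S*(0)=-

price = 11.1691
boundary = - - 114.8135 128.0220
tree:
11.1691
18.1193 3.9568
28.1765 7.6960 0.0625
40.0222 14.9680 0.1224 0.0000
50.6458 28.1765 0.2400 0.0000 0.0000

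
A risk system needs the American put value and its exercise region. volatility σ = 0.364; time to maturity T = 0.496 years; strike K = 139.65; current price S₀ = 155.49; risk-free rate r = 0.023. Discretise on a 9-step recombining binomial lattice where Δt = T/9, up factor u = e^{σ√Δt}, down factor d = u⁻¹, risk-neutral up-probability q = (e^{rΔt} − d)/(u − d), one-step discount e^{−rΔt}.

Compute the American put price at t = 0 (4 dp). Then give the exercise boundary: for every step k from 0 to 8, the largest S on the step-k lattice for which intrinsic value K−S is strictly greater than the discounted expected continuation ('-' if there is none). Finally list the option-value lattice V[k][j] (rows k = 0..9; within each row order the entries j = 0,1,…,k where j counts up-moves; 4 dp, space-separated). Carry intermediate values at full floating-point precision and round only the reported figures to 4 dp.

params: Δt=0.05511 u=1.08921 d=0.91810 q=0.48606 e^(-rΔt)=0.99873
t_9 payoffs: 67.5888 54.1583 38.2247 19.3214 0.0000 0.0000 0.0000 0.0000 0.0000 0.0000
t_8: node(8,0) S=78.4897 payoff=61.1603 vs cont=60.9834 → 61.1603 [stop]  node(8,1) S=93.1183 payoff=46.5317 vs cont=46.3548 → 46.5317 [stop]  node(8,2) S=110.4734 payoff=29.1766 vs cont=28.9997 → 29.1766 [stop]  node(8,3) S=131.0630 payoff=8.5870 vs cont=9.9174 → 9.9174 [wait]  node(8,4) S=155.4900 payoff=0.0000 vs cont=0.0000 → 0.0000 [wait]  node(8,5) S=184.4696 payoff=0.0000 vs cont=0.0000 → 0.0000 [wait]  node(8,6) S=218.8504 payoff=0.0000 vs cont=0.0000 → 0.0000 [wait]  node(8,7) S=259.6389 payoff=0.0000 vs cont=0.0000 → 0.0000 [wait]  node(8,8) S=308.0295 payoff=0.0000 vs cont=0.0000 → 0.0000 [wait]  ⇒ S*(8)=110.4734
t_7: node(7,0) S=85.4917 payoff=54.1583 vs cont=53.9814 → 54.1583 [stop]  node(7,1) S=101.4253 payoff=38.2247 vs cont=38.0478 → 38.2247 [stop]  node(7,2) S=120.3286 payoff=19.3214 vs cont=19.7904 → 19.7904 [wait]  node(7,3) S=142.7550 payoff=0.0000 vs cont=5.0905 → 5.0905 [wait]  node(7,4) S=169.3611 payoff=0.0000 vs cont=0.0000 → 0.0000 [wait]  node(7,5) S=200.9260 payoff=0.0000 vs cont=0.0000 → 0.0000 [wait]  node(7,6) S=238.3738 payoff=0.0000 vs cont=0.0000 → 0.0000 [wait]  node(7,7) S=282.8011 payoff=0.0000 vs cont=0.0000 → 0.0000 [wait]  ⇒ S*(7)=101.4253
t_6: node(6,0) S=93.1183 payoff=46.5317 vs cont=46.3548 → 46.5317 [stop]  node(6,1) S=110.4734 payoff=29.1766 vs cont=29.2274 → 29.2274 [wait]  node(6,2) S=131.0630 payoff=8.5870 vs cont=12.6293 → 12.6293 [wait]  node(6,3) S=155.4900 payoff=0.0000 vs cont=2.6129 → 2.6129 [wait]  node(6,4) S=184.4696 payoff=0.0000 vs cont=0.0000 → 0.0000 [wait]  node(6,5) S=218.8504 payoff=0.0000 vs cont=0.0000 → 0.0000 [wait]  node(6,6) S=259.6389 payoff=0.0000 vs cont=0.0000 → 0.0000 [wait]  ⇒ S*(6)=93.1183
t_5: node(5,0) S=101.4253 payoff=38.2247 vs cont=38.0724 → 38.2247 [stop]  node(5,1) S=120.3286 payoff=19.3214 vs cont=21.1329 → 21.1329 [wait]  node(5,2) S=142.7550 payoff=0.0000 vs cont=7.7508 → 7.7508 [wait]  node(5,3) S=169.3611 payoff=0.0000 vs cont=1.3412 → 1.3412 [wait]  node(5,4) S=200.9260 payoff=0.0000 vs cont=0.0000 → 0.0000 [wait]  node(5,5) S=238.3738 payoff=0.0000 vs cont=0.0000 → 0.0000 [wait]  ⇒ S*(5)=101.4253
t_4: node(4,0) S=110.4734 payoff=29.1766 vs cont=29.8791 → 29.8791 [wait]  node(4,1) S=131.0630 payoff=8.5870 vs cont=14.6098 → 14.6098 [wait]  node(4,2) S=155.4900 payoff=0.0000 vs cont=4.6295 → 4.6295 [wait]  node(4,3) S=184.4696 payoff=0.0000 vs cont=0.6884 → 0.6884 [wait]  node(4,4) S=218.8504 payoff=0.0000 vs cont=0.0000 → 0.0000 [wait]  ⇒ S*(4)=-
t_3: node(3,0) S=120.3286 payoff=19.3214 vs cont=22.4288 → 22.4288 [wait]  node(3,1) S=142.7550 payoff=0.0000 vs cont=9.7464 → 9.7464 [wait]  node(3,2) S=169.3611 payoff=0.0000 vs cont=2.7104 → 2.7104 [wait]  node(3,3) S=200.9260 payoff=0.0000 vs cont=0.3533 → 0.3533 [wait]  ⇒ S*(3)=-
t_2: node(2,0) S=131.0630 payoff=8.5870 vs cont=16.2438 → 16.2438 [wait]  node(2,1) S=155.4900 payoff=0.0000 vs cont=6.3185 → 6.3185 [wait]  node(2,2) S=184.4696 payoff=0.0000 vs cont=1.5628 → 1.5628 [wait]  ⇒ S*(2)=-
t_1: node(1,0) S=142.7550 payoff=0.0000 vs cont=11.4050 → 11.4050 [wait]  node(1,1) S=169.3611 payoff=0.0000 vs cont=4.0018 → 4.0018 [wait]  ⇒ S*(1)=-
t_0: node(0,0) S=155.4900 payoff=0.0000 vs cont=7.7967 → 7.7967 [wait]  ⇒ S*(0)=-

price = 7.7967
boundary = - - - - - 101.4253 93.1183 101.4253 110.4734
tree:
7.7967
11.4050 4.0018
16.2438 6.3185 1.5628
22.4288 9.7464 2.7104 0.3533
29.8791 14.6098 4.6295 0.6884 0.0000
38.2247 21.1329 7.7508 1.3412 0.0000 0.0000
46.5317 29.2274 12.6293 2.6129 0.0000 0.0000 0.0000
54.1583 38.2247 19.7904 5.0905 0.0000 0.0000 0.0000 0.0000
61.1603 46.5317 29.1766 9.9174 0.0000 0.0000 0.0000 0.0000 0.0000
67.5888 54.1583 38.2247 19.3214 0.0000 0.0000 0.0000 0.0000 0.0000 0.0000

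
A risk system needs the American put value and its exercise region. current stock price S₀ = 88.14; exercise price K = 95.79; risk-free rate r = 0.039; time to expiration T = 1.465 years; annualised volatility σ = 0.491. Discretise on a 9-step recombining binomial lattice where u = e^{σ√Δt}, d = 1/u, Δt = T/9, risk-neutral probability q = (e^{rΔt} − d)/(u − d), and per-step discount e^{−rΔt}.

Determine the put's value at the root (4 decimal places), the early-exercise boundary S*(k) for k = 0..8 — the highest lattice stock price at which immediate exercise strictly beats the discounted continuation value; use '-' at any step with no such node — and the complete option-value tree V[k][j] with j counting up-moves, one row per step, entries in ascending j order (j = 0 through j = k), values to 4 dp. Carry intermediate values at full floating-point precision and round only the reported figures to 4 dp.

params: Δt=0.16278 u=1.21908 d=0.82029 q=0.46661 e^(-rΔt)=0.99367
t_9 payoffs: 80.9689 73.7636 63.0552 47.1409 23.4897 0.0000 0.0000 0.0000 0.0000 0.0000
t_8: node(8,0) S=18.0681 payoff=77.7219 vs cont=77.1157 → 77.7219 [stop]  node(8,1) S=26.8520 payoff=68.9380 vs cont=68.3318 → 68.9380 [stop]  node(8,2) S=39.9064 payoff=55.8836 vs cont=55.2774 → 55.8836 [stop]  node(8,3) S=59.3072 payoff=36.4828 vs cont=35.8766 → 36.4828 [stop]  node(8,4) S=88.1400 payoff=7.6500 vs cont=12.4499 → 12.4499 [wait]  node(8,5) S=130.9901 payoff=0.0000 vs cont=0.0000 → 0.0000 [wait]  node(8,6) S=194.6721 payoff=0.0000 vs cont=0.0000 → 0.0000 [wait]  node(8,7) S=289.3137 payoff=0.0000 vs cont=0.0000 → 0.0000 [wait]  node(8,8) S=429.9662 payoff=0.0000 vs cont=0.0000 → 0.0000 [wait]  ⇒ S*(8)=59.3072
t_7: node(7,0) S=22.0264 payoff=73.7636 vs cont=73.1574 → 73.7636 [stop]  node(7,1) S=32.7348 payoff=63.0552 vs cont=62.4490 → 63.0552 [stop]  node(7,2) S=48.6491 payoff=47.1409 vs cont=46.5347 → 47.1409 [stop]  node(7,3) S=72.3003 payoff=23.4897 vs cont=25.1090 → 25.1090 [wait]  node(7,4) S=107.4498 payoff=0.0000 vs cont=6.5987 → 6.5987 [wait]  node(7,5) S=159.6875 payoff=0.0000 vs cont=0.0000 → 0.0000 [wait]  node(7,6) S=237.3211 payoff=0.0000 vs cont=0.0000 → 0.0000 [wait]  node(7,7) S=352.6969 payoff=0.0000 vs cont=0.0000 → 0.0000 [wait]  ⇒ S*(7)=48.6491
t_6: node(6,0) S=26.8520 payoff=68.9380 vs cont=68.3318 → 68.9380 [stop]  node(6,1) S=39.9064 payoff=55.8836 vs cont=55.2774 → 55.8836 [stop]  node(6,2) S=59.3072 payoff=36.4828 vs cont=36.6274 → 36.6274 [wait]  node(6,3) S=88.1400 payoff=7.6500 vs cont=16.3677 → 16.3677 [wait]  node(6,4) S=130.9901 payoff=0.0000 vs cont=3.4974 → 3.4974 [wait]  node(6,5) S=194.6721 payoff=0.0000 vs cont=0.0000 → 0.0000 [wait]  node(6,6) S=289.3137 payoff=0.0000 vs cont=0.0000 → 0.0000 [wait]  ⇒ S*(6)=39.9064
t_5: node(5,0) S=32.7348 payoff=63.0552 vs cont=62.4490 → 63.0552 [stop]  node(5,1) S=48.6491 payoff=47.1409 vs cont=46.6017 → 47.1409 [stop]  node(5,2) S=72.3003 payoff=23.4897 vs cont=27.0021 → 27.0021 [wait]  node(5,3) S=107.4498 payoff=0.0000 vs cont=10.2968 → 10.2968 [wait]  node(5,4) S=159.6875 payoff=0.0000 vs cont=1.8537 → 1.8537 [wait]  node(5,5) S=237.3211 payoff=0.0000 vs cont=0.0000 → 0.0000 [wait]  ⇒ S*(5)=48.6491
t_4: node(4,0) S=39.9064 payoff=55.8836 vs cont=55.2774 → 55.8836 [stop]  node(4,1) S=59.3072 payoff=36.4828 vs cont=37.5052 → 37.5052 [wait]  node(4,2) S=88.1400 payoff=7.6500 vs cont=19.0858 → 19.0858 [wait]  node(4,3) S=130.9901 payoff=0.0000 vs cont=6.3170 → 6.3170 [wait]  node(4,4) S=194.6721 payoff=0.0000 vs cont=0.9825 → 0.9825 [wait]  ⇒ S*(4)=39.9064
t_3: node(3,0) S=48.6491 payoff=47.1409 vs cont=47.0087 → 47.1409 [stop]  node(3,1) S=72.3003 payoff=23.4897 vs cont=28.7276 → 28.7276 [wait]  node(3,2) S=107.4498 payoff=0.0000 vs cont=13.0447 → 13.0447 [wait]  node(3,3) S=159.6875 payoff=0.0000 vs cont=3.8036 → 3.8036 [wait]  ⇒ S*(3)=48.6491
t_2: node(2,0) S=59.3072 payoff=36.4828 vs cont=38.3052 → 38.3052 [wait]  node(2,1) S=88.1400 payoff=7.6500 vs cont=21.2744 → 21.2744 [wait]  node(2,2) S=130.9901 payoff=0.0000 vs cont=8.6775 → 8.6775 [wait]  ⇒ S*(2)=-
t_1: node(1,0) S=72.3003 payoff=23.4897 vs cont=30.1664 → 30.1664 [wait]  node(1,1) S=107.4498 payoff=0.0000 vs cont=15.2991 → 15.2991 [wait]  ⇒ S*(1)=-
t_0: node(0,0) S=88.1400 payoff=7.6500 vs cont=23.0822 → 23.0822 [wait]  ⇒ S*(0)=-

price = 23.0822
boundary = - - - 48.6491 39.9064 48.6491 39.9064 48.6491 59.3072
tree:
23.0822
30.1664 15.2991
38.3052 21.2744 8.6775
47.1409 28.7276 13.0447 3.8036
55.8836 37.5052 19.0858 6.3170 0.9825
63.0552 47.1409 27.0021 10.2968 1.8537 0.0000
68.9380 55.8836 36.6274 16.3677 3.4974 0.0000 0.0000
73.7636 63.0552 47.1409 25.1090 6.5987 0.0000 0.0000 0.0000
77.7219 68.9380 55.8836 36.4828 12.4499 0.0000 0.0000 0.0000 0.0000
80.9689 73.7636 63.0552 47.1409 23.4897 0.0000 0.0000 0.0000 0.0000 0.0000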